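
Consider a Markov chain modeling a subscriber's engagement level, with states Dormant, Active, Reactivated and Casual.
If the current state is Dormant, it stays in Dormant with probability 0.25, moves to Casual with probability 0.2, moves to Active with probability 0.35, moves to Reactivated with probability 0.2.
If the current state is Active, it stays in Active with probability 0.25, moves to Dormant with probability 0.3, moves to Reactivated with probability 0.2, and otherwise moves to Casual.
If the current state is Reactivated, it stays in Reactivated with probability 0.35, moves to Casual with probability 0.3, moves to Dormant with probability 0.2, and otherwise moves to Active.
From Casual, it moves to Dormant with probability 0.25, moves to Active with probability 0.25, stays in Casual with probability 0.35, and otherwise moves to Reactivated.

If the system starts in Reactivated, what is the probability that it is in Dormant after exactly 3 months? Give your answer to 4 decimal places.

0.2499

Propagate the distribution vector 3 months from Reactivated.
After 0 months: (0.0000, 0.0000, 1.0000, 0.0000)
After 1 month: (0.2000, 0.1500, 0.3500, 0.3000)
After 2 months: (0.2400, 0.2350, 0.2375, 0.2875)
After 3 months: (0.2499, 0.2503, 0.2213, 0.2786)
P(in Dormant after 3 months) = 0.2499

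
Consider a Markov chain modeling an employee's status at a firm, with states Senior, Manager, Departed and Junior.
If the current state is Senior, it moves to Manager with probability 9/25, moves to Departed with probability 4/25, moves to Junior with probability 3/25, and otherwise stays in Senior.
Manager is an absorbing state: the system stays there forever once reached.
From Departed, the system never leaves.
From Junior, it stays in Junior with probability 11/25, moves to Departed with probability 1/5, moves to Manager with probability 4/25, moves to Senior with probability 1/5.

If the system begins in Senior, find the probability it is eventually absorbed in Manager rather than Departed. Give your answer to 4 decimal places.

0.6603

Let h(s) be the probability of absorption at Manager starting from transient state s. Then h(Manager) = 1 and h(Departed) = 0. By first-step analysis:
h(Senior) = 0.36·h(Senior) + 0.36·1 + 0.16·0 + 0.12·h(Junior)
h(Junior) = 0.2·h(Senior) + 0.16·1 + 0.2·0 + 0.44·h(Junior)
Solving: h(Senior) = 0.6603, h(Junior) = 0.5215.
Starting from Senior, the probability is 0.6603.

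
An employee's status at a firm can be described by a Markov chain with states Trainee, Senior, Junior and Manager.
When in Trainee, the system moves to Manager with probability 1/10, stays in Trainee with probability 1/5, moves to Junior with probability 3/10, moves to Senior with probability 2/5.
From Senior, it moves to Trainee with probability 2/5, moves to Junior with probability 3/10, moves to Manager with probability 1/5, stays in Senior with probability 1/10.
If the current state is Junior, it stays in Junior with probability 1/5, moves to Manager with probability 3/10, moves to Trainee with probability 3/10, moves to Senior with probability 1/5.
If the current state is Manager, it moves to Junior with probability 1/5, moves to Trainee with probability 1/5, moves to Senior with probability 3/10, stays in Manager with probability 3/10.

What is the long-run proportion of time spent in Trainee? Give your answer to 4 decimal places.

0.2757

Let the stationary distribution be π with π = πP and π_1 + π_2 + π_3 + π_4 = 1.
π_1 = 0.2·π_1 + 0.4·π_2 + 0.3·π_3 + 0.2·π_4
π_2 = 0.4·π_1 + 0.1·π_2 + 0.2·π_3 + 0.3·π_4
π_3 = 0.3·π_1 + 0.3·π_2 + 0.2·π_3 + 0.2·π_4
Solving with the normalization constraint gives π = (0.2757, 0.2519, 0.2528, 0.2197).
So the stationary probability of Trainee is 0.2757.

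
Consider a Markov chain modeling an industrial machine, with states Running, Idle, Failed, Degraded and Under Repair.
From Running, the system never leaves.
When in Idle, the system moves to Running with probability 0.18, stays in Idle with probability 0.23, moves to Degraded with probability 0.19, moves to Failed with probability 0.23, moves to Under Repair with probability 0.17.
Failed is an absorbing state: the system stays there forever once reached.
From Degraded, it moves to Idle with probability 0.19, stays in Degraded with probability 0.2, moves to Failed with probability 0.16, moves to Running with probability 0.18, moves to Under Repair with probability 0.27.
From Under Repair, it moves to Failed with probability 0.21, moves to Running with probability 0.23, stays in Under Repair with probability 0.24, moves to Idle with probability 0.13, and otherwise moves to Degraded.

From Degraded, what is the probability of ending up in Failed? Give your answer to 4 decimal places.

0.4904

Let h(s) be the probability of absorption at Failed starting from transient state s. Then h(Failed) = 1 and h(Running) = 0. By first-step analysis:
h(Idle) = 0.18·0 + 0.23·h(Idle) + 0.23·1 + 0.19·h(Degraded) + 0.17·h(Under Repair)
h(Degraded) = 0.18·0 + 0.19·h(Idle) + 0.16·1 + 0.2·h(Degraded) + 0.27·h(Under Repair)
h(Under Repair) = 0.23·0 + 0.13·h(Idle) + 0.21·1 + 0.19·h(Degraded) + 0.24·h(Under Repair)
Solving: h(Idle) = 0.5277, h(Degraded) = 0.4904, h(Under Repair) = 0.4892.
Starting from Degraded, the probability is 0.4904.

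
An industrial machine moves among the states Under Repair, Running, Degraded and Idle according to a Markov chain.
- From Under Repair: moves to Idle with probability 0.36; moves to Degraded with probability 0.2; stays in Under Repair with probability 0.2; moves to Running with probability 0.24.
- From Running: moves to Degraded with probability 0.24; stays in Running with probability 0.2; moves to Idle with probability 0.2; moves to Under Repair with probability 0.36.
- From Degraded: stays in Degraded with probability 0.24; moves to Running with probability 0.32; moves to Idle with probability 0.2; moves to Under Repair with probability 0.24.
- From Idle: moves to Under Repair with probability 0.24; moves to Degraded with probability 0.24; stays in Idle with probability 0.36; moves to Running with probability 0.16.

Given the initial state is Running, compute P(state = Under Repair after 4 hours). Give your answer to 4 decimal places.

0.2567

Propagate the distribution vector 4 hours from Running.
After 0 hours: (0.0000, 1.0000, 0.0000, 0.0000)
After 1 hour: (0.3600, 0.2000, 0.2400, 0.2000)
After 2 hours: (0.2496, 0.2352, 0.2256, 0.2896)
After 3 hours: (0.2582, 0.2255, 0.2300, 0.2863)
After 4 hours: (0.2567, 0.2265, 0.2297, 0.2871)
P(in Under Repair after 4 hours) = 0.2567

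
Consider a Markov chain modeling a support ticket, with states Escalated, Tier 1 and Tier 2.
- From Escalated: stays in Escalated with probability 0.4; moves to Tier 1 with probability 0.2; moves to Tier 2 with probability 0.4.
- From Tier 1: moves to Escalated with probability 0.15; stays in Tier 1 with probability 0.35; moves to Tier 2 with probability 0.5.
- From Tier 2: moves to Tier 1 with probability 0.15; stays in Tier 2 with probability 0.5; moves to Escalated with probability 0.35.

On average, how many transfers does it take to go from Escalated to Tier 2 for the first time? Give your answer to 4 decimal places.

2.3611

Let t(s) be the expected number of transfers to first reach Tier 2 from state s, with t(Tier 2) = 0. Conditioning on the first transfer:
t(Escalated) = 1 + 0.4·t(Escalated) + 0.2·t(Tier 1)
t(Tier 1) = 1 + 0.15·t(Escalated) + 0.35·t(Tier 1)
Solving: t(Escalated) = 2.3611, t(Tier 1) = 2.0833.
Expected transfers from Escalated to Tier 2: 2.3611.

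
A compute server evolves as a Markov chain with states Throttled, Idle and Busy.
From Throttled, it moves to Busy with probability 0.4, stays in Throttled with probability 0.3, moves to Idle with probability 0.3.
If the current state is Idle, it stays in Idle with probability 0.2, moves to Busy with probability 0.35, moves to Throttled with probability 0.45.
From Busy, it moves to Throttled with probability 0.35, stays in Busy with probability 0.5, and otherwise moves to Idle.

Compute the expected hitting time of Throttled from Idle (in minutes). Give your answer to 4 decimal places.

2.4460

Let t(s) be the expected number of minutes to first reach Throttled from state s, with t(Throttled) = 0. Conditioning on the first minute:
t(Idle) = 1 + 0.2·t(Idle) + 0.35·t(Busy)
t(Busy) = 1 + 0.15·t(Idle) + 0.5·t(Busy)
Solving: t(Idle) = 2.4460, t(Busy) = 2.7338.
Expected minutes from Idle to Throttled: 2.4460.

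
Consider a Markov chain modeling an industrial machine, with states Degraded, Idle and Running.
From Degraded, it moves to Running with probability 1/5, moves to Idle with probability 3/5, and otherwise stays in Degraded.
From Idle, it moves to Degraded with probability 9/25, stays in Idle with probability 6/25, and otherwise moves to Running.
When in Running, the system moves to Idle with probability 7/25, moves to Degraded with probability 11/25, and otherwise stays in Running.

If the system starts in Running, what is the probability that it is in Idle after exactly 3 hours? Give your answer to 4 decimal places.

0.3635

Propagate the distribution vector 3 hours from Running.
After 0 hours: (0.0000, 0.0000, 1.0000)
After 1 hour: (0.4400, 0.2800, 0.2800)
After 2 hours: (0.3120, 0.4096, 0.2784)
After 3 hours: (0.3324, 0.3635, 0.3042)
P(in Idle after 3 hours) = 0.3635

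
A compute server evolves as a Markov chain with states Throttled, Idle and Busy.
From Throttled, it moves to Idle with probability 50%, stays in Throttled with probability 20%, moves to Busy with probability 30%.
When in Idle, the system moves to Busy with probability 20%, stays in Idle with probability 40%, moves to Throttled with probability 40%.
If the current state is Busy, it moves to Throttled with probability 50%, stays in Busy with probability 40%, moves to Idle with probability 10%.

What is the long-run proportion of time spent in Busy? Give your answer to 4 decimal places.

Let the stationary distribution be π with π = πP and π_1 + π_2 + π_3 = 1.
π_1 = 0.2·π_1 + 0.4·π_2 + 0.5·π_3
π_2 = 0.5·π_1 + 0.4·π_2 + 0.1·π_3
Solving with the normalization constraint gives π = (0.3579, 0.3474, 0.2947).
So the stationary probability of Busy is 0.2947.

0.2947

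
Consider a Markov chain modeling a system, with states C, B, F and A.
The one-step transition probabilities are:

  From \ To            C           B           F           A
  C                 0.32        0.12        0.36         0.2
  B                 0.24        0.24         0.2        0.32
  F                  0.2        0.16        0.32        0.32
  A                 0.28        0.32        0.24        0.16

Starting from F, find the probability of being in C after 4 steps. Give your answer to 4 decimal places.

0.2593

Propagate the distribution vector 4 steps from F.
After 0 steps: (0.0000, 0.0000, 1.0000, 0.0000)
After 1 step: (0.2000, 0.1600, 0.3200, 0.3200)
After 2 steps: (0.2560, 0.2160, 0.2832, 0.2448)
After 3 steps: (0.2589, 0.2062, 0.2847, 0.2501)
After 4 steps: (0.2593, 0.2062, 0.2856, 0.2489)
P(in C after 4 steps) = 0.2593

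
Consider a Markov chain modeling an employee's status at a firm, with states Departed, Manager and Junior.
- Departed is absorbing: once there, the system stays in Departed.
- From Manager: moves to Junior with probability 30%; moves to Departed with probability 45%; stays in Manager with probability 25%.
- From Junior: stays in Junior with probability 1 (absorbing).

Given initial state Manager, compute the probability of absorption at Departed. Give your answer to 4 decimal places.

0.6000

Let h(s) be the probability of absorption at Departed starting from transient state s. Then h(Departed) = 1 and h(Junior) = 0. By first-step analysis:
h(Manager) = 0.45·1 + 0.25·h(Manager) + 0.3·0
Solving: h(Manager) = 0.6000.
Starting from Manager, the probability is 0.6000.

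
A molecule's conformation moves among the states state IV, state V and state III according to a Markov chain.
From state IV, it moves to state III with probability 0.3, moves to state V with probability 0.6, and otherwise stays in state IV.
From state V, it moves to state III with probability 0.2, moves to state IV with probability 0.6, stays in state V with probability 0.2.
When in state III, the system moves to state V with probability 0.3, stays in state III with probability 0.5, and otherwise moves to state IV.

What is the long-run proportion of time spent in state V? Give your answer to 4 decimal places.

0.3578

Let the stationary distribution be π with π = πP and π_1 + π_2 + π_3 = 1.
π_1 = 0.1·π_1 + 0.6·π_2 + 0.2·π_3
π_2 = 0.6·π_1 + 0.2·π_2 + 0.3·π_3
Solving with the normalization constraint gives π = (0.3119, 0.3578, 0.3303).
So the stationary probability of state V is 0.3578.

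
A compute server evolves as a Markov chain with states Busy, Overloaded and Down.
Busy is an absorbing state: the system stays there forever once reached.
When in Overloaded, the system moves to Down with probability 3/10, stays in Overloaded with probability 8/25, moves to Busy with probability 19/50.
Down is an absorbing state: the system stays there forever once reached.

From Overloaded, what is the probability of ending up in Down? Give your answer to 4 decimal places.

Let h(s) be the probability of absorption at Down starting from transient state s. Then h(Down) = 1 and h(Busy) = 0. By first-step analysis:
h(Overloaded) = 0.38·0 + 0.32·h(Overloaded) + 0.3·1
Solving: h(Overloaded) = 0.4412.
Starting from Overloaded, the probability is 0.4412.

0.4412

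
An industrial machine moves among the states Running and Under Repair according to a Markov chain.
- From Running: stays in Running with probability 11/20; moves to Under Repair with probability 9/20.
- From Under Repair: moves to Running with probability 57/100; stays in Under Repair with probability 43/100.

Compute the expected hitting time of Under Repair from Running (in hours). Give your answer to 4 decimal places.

2.2222

Let t(s) be the expected number of hours to first reach Under Repair from state s, with t(Under Repair) = 0. Conditioning on the first hour:
t(Running) = 1 + 0.55·t(Running)
Solving: t(Running) = 2.2222.
Expected hours from Running to Under Repair: 2.2222.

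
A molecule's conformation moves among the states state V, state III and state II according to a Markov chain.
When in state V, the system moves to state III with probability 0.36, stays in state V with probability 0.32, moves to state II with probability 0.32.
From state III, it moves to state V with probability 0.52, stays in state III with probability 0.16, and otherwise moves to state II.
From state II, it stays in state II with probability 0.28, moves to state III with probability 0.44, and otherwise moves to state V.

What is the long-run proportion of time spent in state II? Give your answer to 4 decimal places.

0.3077

Let the stationary distribution be π with π = πP and π_1 + π_2 + π_3 = 1.
π_1 = 0.32·π_1 + 0.52·π_2 + 0.28·π_3
π_2 = 0.36·π_1 + 0.16·π_2 + 0.44·π_3
Solving with the normalization constraint gives π = (0.3718, 0.3205, 0.3077).
So the stationary probability of state II is 0.3077.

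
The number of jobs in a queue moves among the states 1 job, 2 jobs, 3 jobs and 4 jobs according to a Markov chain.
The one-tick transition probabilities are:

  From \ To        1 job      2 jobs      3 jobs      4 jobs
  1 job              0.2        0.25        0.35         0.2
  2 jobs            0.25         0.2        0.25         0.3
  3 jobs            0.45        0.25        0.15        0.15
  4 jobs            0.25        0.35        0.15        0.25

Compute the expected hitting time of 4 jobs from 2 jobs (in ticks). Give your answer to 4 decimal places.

Let t(s) be the expected number of ticks to first reach 4 jobs from state s, with t(4 jobs) = 0. Conditioning on the first tick:
t(1 job) = 1 + 0.2·t(1 job) + 0.25·t(2 jobs) + 0.35·t(3 jobs)
t(2 jobs) = 1 + 0.25·t(1 job) + 0.2·t(2 jobs) + 0.25·t(3 jobs)
t(3 jobs) = 1 + 0.45·t(1 job) + 0.25·t(2 jobs) + 0.15·t(3 jobs)
Solving: t(1 job) = 4.7570, t(2 jobs) = 4.2850, t(3 jobs) = 4.9552.
Expected ticks from 2 jobs to 4 jobs: 4.2850.

4.2850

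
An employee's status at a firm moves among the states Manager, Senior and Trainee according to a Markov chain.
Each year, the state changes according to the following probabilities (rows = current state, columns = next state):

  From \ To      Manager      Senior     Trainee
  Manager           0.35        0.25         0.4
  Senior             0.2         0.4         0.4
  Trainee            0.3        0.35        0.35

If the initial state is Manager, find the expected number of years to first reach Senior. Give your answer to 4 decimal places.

3.4711

Let t(s) be the expected number of years to first reach Senior from state s, with t(Senior) = 0. Conditioning on the first year:
t(Manager) = 1 + 0.35·t(Manager) + 0.4·t(Trainee)
t(Trainee) = 1 + 0.3·t(Manager) + 0.35·t(Trainee)
Solving: t(Manager) = 3.4711, t(Trainee) = 3.1405.
Expected years from Manager to Senior: 3.4711.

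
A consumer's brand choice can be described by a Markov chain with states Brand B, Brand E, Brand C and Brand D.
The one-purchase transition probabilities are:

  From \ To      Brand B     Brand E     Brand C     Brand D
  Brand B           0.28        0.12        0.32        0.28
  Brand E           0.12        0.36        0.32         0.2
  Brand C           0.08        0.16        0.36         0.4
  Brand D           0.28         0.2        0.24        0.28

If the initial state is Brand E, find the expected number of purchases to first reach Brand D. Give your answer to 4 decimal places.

Let t(s) be the expected number of purchases to first reach Brand D from state s, with t(Brand D) = 0. Conditioning on the first purchase:
t(Brand B) = 1 + 0.28·t(Brand B) + 0.12·t(Brand E) + 0.32·t(Brand C)
t(Brand E) = 1 + 0.12·t(Brand B) + 0.36·t(Brand E) + 0.32·t(Brand C)
t(Brand C) = 1 + 0.08·t(Brand B) + 0.16·t(Brand E) + 0.36·t(Brand C)
Solving: t(Brand B) = 3.2683, t(Brand E) = 3.6124, t(Brand C) = 2.8741.
Expected purchases from Brand E to Brand D: 3.6124.

3.6124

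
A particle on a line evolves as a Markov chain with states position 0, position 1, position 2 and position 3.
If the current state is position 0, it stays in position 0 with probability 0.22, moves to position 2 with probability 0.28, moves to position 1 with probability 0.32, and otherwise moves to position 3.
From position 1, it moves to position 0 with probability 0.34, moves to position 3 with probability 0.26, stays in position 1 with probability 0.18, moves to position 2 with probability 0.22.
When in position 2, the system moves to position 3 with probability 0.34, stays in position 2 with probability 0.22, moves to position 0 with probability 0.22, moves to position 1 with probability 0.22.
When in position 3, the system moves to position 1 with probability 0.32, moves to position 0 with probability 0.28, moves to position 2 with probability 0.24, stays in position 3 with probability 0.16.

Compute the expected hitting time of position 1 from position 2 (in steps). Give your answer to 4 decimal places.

Let t(s) be the expected number of steps to first reach position 1 from state s, with t(position 1) = 0. Conditioning on the first step:
t(position 0) = 1 + 0.22·t(position 0) + 0.28·t(position 2) + 0.18·t(position 3)
t(position 2) = 1 + 0.22·t(position 0) + 0.22·t(position 2) + 0.34·t(position 3)
t(position 3) = 1 + 0.28·t(position 0) + 0.24·t(position 2) + 0.16·t(position 3)
Solving: t(position 0) = 3.3967, t(position 2) = 3.7153, t(position 3) = 3.3842.
Expected steps from position 2 to position 1: 3.7153.

3.7153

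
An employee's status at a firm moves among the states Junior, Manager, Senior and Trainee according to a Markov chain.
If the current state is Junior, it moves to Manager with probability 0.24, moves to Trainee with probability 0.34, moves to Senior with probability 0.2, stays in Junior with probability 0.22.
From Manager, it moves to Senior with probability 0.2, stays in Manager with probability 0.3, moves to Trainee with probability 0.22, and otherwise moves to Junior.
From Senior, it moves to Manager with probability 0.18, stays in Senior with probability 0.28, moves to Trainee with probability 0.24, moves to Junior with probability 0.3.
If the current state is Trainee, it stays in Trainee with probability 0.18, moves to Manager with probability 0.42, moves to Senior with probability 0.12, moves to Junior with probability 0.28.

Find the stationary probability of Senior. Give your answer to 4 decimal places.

0.1960

Let the stationary distribution be π with π = πP and π_1 + π_2 + π_3 + π_4 = 1.
π_1 = 0.22·π_1 + 0.28·π_2 + 0.3·π_3 + 0.28·π_4
π_2 = 0.24·π_1 + 0.3·π_2 + 0.18·π_3 + 0.42·π_4
π_3 = 0.2·π_1 + 0.2·π_2 + 0.28·π_3 + 0.12·π_4
Solving with the normalization constraint gives π = (0.2678, 0.2900, 0.1960, 0.2462).
So the stationary probability of Senior is 0.1960.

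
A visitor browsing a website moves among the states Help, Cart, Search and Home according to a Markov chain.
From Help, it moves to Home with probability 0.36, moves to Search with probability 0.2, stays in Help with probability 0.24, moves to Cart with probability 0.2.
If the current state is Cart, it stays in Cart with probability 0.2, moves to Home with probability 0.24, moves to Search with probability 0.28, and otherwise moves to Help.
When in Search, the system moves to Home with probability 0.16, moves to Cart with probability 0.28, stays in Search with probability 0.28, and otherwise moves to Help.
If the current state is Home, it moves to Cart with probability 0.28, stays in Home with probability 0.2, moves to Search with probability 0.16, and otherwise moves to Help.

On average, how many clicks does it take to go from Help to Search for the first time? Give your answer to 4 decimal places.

4.8462

Let t(s) be the expected number of clicks to first reach Search from state s, with t(Search) = 0. Conditioning on the first click:
t(Help) = 1 + 0.24·t(Help) + 0.2·t(Cart) + 0.36·t(Home)
t(Cart) = 1 + 0.28·t(Help) + 0.2·t(Cart) + 0.24·t(Home)
t(Home) = 1 + 0.36·t(Help) + 0.28·t(Cart) + 0.2·t(Home)
Solving: t(Help) = 4.8462, t(Cart) = 4.4418, t(Home) = 4.9854.
Expected clicks from Help to Search: 4.8462.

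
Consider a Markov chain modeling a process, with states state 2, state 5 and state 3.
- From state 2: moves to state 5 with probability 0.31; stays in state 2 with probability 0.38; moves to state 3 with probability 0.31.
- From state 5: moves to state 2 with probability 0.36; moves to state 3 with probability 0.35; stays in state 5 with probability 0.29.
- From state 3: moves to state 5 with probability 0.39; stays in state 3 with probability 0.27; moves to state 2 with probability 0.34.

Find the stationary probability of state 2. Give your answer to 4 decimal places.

0.3610

Let the stationary distribution be π with π = πP and π_1 + π_2 + π_3 = 1.
π_1 = 0.38·π_1 + 0.36·π_2 + 0.34·π_3
π_2 = 0.31·π_1 + 0.29·π_2 + 0.39·π_3
Solving with the normalization constraint gives π = (0.3610, 0.3283, 0.3107).
So the stationary probability of state 2 is 0.3610.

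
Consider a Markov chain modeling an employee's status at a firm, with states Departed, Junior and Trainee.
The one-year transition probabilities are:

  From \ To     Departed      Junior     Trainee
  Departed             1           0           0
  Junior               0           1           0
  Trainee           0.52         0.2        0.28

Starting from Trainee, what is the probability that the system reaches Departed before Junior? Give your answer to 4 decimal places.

Let h(s) be the probability of absorption at Departed starting from transient state s. Then h(Departed) = 1 and h(Junior) = 0. By first-step analysis:
h(Trainee) = 0.52·1 + 0.2·0 + 0.28·h(Trainee)
Solving: h(Trainee) = 0.7222.
Starting from Trainee, the probability is 0.7222.

0.7222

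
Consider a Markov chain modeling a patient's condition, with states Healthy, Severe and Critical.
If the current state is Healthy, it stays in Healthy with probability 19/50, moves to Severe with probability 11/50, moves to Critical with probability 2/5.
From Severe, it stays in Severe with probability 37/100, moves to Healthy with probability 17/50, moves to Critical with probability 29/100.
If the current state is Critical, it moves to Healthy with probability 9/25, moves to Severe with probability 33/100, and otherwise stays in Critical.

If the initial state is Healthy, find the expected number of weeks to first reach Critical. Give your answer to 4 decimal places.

2.6916

Let t(s) be the expected number of weeks to first reach Critical from state s, with t(Critical) = 0. Conditioning on the first week:
t(Healthy) = 1 + 0.38·t(Healthy) + 0.22·t(Severe)
t(Severe) = 1 + 0.34·t(Healthy) + 0.37·t(Severe)
Solving: t(Healthy) = 2.6916, t(Severe) = 3.0399.
Expected weeks from Healthy to Critical: 2.6916.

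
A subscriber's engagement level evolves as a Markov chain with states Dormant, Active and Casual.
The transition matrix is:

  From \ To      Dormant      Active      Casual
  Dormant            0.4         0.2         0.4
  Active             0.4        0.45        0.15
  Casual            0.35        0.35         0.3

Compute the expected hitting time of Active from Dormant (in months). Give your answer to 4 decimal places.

3.9286

Let t(s) be the expected number of months to first reach Active from state s, with t(Active) = 0. Conditioning on the first month:
t(Dormant) = 1 + 0.4·t(Dormant) + 0.4·t(Casual)
t(Casual) = 1 + 0.35·t(Dormant) + 0.3·t(Casual)
Solving: t(Dormant) = 3.9286, t(Casual) = 3.3929.
Expected months from Dormant to Active: 3.9286.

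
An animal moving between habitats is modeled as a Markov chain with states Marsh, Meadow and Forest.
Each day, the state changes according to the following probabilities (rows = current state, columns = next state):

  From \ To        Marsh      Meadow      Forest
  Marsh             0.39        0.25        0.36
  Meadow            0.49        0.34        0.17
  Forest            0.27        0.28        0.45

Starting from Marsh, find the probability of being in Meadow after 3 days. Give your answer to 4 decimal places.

0.2858

Propagate the distribution vector 3 days from Marsh.
After 0 days: (1.0000, 0.0000, 0.0000)
After 1 day: (0.3900, 0.2500, 0.3600)
After 2 days: (0.3718, 0.2833, 0.3449)
After 3 days: (0.3769, 0.2858, 0.3372)
P(in Meadow after 3 days) = 0.2858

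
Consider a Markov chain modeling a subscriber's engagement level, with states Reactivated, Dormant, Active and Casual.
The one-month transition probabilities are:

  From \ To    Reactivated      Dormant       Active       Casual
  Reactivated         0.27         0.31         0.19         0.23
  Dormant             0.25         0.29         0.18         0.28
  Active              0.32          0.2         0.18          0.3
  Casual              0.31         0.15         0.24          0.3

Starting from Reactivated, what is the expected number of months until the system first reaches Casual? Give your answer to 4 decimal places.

Let t(s) be the expected number of months to first reach Casual from state s, with t(Casual) = 0. Conditioning on the first month:
t(Reactivated) = 1 + 0.27·t(Reactivated) + 0.31·t(Dormant) + 0.19·t(Active)
t(Dormant) = 1 + 0.25·t(Reactivated) + 0.29·t(Dormant) + 0.18·t(Active)
t(Active) = 1 + 0.32·t(Reactivated) + 0.2·t(Dormant) + 0.18·t(Active)
Solving: t(Reactivated) = 3.8885, t(Dormant) = 3.7003, t(Active) = 3.6395.
Expected months from Reactivated to Casual: 3.8885.

3.8885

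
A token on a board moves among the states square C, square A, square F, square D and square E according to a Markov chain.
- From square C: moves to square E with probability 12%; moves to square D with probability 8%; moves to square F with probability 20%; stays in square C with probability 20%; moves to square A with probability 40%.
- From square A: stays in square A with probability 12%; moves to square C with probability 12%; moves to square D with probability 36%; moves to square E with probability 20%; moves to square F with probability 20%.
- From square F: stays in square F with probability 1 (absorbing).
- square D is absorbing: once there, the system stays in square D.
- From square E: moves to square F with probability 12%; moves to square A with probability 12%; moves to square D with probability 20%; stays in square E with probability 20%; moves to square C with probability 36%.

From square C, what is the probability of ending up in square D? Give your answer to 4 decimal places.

0.4848

Let h(s) be the probability of absorption at square D starting from transient state s. Then h(square D) = 1 and h(square F) = 0. By first-step analysis:
h(square C) = 0.2·h(square C) + 0.4·h(square A) + 0.2·0 + 0.08·1 + 0.12·h(square E)
h(square A) = 0.12·h(square C) + 0.12·h(square A) + 0.2·0 + 0.36·1 + 0.2·h(square E)
h(square E) = 0.36·h(square C) + 0.12·h(square A) + 0.12·0 + 0.2·1 + 0.2·h(square E)
Solving: h(square C) = 0.4848, h(square A) = 0.6021, h(square E) = 0.5585.
Starting from square C, the probability is 0.4848.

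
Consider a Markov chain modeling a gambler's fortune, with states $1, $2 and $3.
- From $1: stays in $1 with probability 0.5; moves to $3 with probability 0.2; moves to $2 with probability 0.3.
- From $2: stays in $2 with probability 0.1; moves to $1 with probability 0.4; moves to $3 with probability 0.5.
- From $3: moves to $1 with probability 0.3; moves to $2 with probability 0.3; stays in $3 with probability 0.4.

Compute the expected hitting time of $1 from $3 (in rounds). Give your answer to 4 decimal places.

Let t(s) be the expected number of rounds to first reach $1 from state s, with t($1) = 0. Conditioning on the first round:
t($2) = 1 + 0.1·t($2) + 0.5·t($3)
t($3) = 1 + 0.3·t($2) + 0.4·t($3)
Solving: t($2) = 2.8205, t($3) = 3.0769.
Expected rounds from $3 to $1: 3.0769.

3.0769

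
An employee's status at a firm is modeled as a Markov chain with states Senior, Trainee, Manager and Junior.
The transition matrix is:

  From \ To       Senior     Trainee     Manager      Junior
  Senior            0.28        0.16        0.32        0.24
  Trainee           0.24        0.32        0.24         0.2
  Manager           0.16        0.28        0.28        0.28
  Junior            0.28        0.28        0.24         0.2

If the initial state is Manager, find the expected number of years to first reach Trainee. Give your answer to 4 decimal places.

Let t(s) be the expected number of years to first reach Trainee from state s, with t(Trainee) = 0. Conditioning on the first year:
t(Senior) = 1 + 0.28·t(Senior) + 0.32·t(Manager) + 0.24·t(Junior)
t(Manager) = 1 + 0.16·t(Senior) + 0.28·t(Manager) + 0.28·t(Junior)
t(Junior) = 1 + 0.28·t(Senior) + 0.24·t(Manager) + 0.2·t(Junior)
Solving: t(Senior) = 4.4699, t(Manager) = 3.9359, t(Junior) = 3.9953.
Expected years from Manager to Trainee: 3.9359.

3.9359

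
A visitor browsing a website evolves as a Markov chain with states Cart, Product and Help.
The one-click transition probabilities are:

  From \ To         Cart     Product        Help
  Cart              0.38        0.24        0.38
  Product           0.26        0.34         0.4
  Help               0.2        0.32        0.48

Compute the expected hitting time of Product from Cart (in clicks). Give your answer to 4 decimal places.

3.6526

Let t(s) be the expected number of clicks to first reach Product from state s, with t(Product) = 0. Conditioning on the first click:
t(Cart) = 1 + 0.38·t(Cart) + 0.38·t(Help)
t(Help) = 1 + 0.2·t(Cart) + 0.48·t(Help)
Solving: t(Cart) = 3.6526, t(Help) = 3.3279.
Expected clicks from Cart to Product: 3.6526.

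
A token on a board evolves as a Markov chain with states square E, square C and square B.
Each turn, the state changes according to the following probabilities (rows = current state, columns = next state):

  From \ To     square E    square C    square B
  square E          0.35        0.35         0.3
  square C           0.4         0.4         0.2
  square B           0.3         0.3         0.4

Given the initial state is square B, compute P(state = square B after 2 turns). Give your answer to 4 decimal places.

Sum over the intermediate state after 1 turn:
P = P(square B→square E)·P(square E→square B) + P(square B→square C)·P(square C→square B) + P(square B→square B)·P(square B→square B)
  = 0.3×0.3 + 0.3×0.2 + 0.4×0.4
  = 0.0900 + 0.0600 + 0.1600 = 0.3100

0.3100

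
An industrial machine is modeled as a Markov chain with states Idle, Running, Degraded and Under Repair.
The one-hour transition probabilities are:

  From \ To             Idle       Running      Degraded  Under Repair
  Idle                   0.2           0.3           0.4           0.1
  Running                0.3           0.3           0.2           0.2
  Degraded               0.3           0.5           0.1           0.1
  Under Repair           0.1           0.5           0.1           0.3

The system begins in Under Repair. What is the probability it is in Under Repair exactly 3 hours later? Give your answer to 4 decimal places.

0.1800

Propagate the distribution vector 3 hours from Under Repair.
After 0 hours: (0.0000, 0.0000, 0.0000, 1.0000)
After 1 hour: (0.1000, 0.5000, 0.1000, 0.3000)
After 2 hours: (0.2300, 0.3800, 0.1800, 0.2100)
After 3 hours: (0.2350, 0.3780, 0.2070, 0.1800)
P(in Under Repair after 3 hours) = 0.1800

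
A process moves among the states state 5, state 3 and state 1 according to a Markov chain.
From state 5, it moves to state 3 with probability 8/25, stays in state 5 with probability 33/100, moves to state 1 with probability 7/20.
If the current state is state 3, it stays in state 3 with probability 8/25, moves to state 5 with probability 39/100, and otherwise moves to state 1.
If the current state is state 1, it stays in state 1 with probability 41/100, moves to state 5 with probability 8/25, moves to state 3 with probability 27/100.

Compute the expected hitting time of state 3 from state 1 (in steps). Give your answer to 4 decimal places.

3.4945

Let t(s) be the expected number of steps to first reach state 3 from state s, with t(state 3) = 0. Conditioning on the first step:
t(state 5) = 1 + 0.33·t(state 5) + 0.35·t(state 1)
t(state 1) = 1 + 0.32·t(state 5) + 0.41·t(state 1)
Solving: t(state 5) = 3.3180, t(state 1) = 3.4945.
Expected steps from state 1 to state 3: 3.4945.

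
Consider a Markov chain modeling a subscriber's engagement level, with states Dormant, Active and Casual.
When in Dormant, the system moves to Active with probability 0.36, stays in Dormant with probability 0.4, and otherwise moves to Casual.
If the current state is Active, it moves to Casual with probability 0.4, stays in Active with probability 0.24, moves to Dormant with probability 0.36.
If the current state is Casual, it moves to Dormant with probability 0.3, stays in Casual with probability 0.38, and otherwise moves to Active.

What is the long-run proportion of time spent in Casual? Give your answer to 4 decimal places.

Let the stationary distribution be π with π = πP and π_1 + π_2 + π_3 = 1.
π_1 = 0.4·π_1 + 0.36·π_2 + 0.3·π_3
π_2 = 0.36·π_1 + 0.24·π_2 + 0.32·π_3
Solving with the normalization constraint gives π = (0.3540, 0.3094, 0.3366).
So the stationary probability of Casual is 0.3366.

0.3366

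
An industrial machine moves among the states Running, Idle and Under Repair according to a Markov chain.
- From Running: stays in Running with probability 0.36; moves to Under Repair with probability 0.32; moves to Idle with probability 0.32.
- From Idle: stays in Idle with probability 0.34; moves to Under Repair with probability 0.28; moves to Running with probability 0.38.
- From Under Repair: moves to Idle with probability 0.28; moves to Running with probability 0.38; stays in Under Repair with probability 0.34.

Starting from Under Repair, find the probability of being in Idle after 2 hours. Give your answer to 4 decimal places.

Sum over the intermediate state after 1 hour:
P = P(Under Repair→Running)·P(Running→Idle) + P(Under Repair→Idle)·P(Idle→Idle) + P(Under Repair→Under Repair)·P(Under Repair→Idle)
  = 0.38×0.32 + 0.28×0.34 + 0.34×0.28
  = 0.1216 + 0.0952 + 0.0952 = 0.3120

0.3120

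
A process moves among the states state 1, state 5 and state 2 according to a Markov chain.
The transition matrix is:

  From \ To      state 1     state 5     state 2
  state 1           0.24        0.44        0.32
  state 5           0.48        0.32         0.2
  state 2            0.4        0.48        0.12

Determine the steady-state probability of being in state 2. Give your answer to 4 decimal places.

Let the stationary distribution be π with π = πP and π_1 + π_2 + π_3 = 1.
π_1 = 0.24·π_1 + 0.48·π_2 + 0.4·π_3
π_2 = 0.44·π_1 + 0.32·π_2 + 0.48·π_3
Solving with the normalization constraint gives π = (0.3725, 0.4009, 0.2266).
So the stationary probability of state 2 is 0.2266.

0.2266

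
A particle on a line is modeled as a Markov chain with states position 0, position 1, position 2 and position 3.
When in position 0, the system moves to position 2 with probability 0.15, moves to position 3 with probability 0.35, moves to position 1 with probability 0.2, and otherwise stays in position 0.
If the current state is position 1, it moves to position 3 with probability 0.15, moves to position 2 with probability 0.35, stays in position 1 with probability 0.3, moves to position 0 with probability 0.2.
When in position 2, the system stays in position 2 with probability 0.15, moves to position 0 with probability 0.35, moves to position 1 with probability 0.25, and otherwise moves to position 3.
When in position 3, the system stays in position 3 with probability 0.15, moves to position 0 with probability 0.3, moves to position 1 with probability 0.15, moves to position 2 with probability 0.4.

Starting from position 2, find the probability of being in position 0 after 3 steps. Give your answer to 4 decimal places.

Propagate the distribution vector 3 steps from position 2.
After 0 steps: (0.0000, 0.0000, 1.0000, 0.0000)
After 1 step: (0.3500, 0.2500, 0.1500, 0.2500)
After 2 steps: (0.2825, 0.2200, 0.2625, 0.2350)
After 3 steps: (0.2911, 0.2234, 0.2528, 0.2328)
P(in position 0 after 3 steps) = 0.2911

0.2911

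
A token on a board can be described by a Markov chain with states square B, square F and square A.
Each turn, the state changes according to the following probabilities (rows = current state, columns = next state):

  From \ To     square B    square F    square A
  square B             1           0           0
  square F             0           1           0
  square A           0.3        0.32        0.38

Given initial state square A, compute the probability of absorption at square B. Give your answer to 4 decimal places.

Let h(s) be the probability of absorption at square B starting from transient state s. Then h(square B) = 1 and h(square F) = 0. By first-step analysis:
h(square A) = 0.3·1 + 0.32·0 + 0.38·h(square A)
Solving: h(square A) = 0.4839.
Starting from square A, the probability is 0.4839.

0.4839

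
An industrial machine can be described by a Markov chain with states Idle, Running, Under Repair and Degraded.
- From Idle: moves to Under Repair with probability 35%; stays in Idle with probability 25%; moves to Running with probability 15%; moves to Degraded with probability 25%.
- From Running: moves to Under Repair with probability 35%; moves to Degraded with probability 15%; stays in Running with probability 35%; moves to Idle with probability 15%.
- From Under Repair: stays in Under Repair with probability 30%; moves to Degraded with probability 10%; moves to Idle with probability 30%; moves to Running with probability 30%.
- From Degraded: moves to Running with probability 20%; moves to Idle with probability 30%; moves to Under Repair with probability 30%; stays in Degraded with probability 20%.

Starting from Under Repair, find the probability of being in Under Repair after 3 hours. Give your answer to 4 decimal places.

Propagate the distribution vector 3 hours from Under Repair.
After 0 hours: (0.0000, 0.0000, 1.0000, 0.0000)
After 1 hour: (0.3000, 0.3000, 0.3000, 0.1000)
After 2 hours: (0.2400, 0.2600, 0.3300, 0.1700)
After 3 hours: (0.2490, 0.2600, 0.3250, 0.1660)
P(in Under Repair after 3 hours) = 0.3250

0.3250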